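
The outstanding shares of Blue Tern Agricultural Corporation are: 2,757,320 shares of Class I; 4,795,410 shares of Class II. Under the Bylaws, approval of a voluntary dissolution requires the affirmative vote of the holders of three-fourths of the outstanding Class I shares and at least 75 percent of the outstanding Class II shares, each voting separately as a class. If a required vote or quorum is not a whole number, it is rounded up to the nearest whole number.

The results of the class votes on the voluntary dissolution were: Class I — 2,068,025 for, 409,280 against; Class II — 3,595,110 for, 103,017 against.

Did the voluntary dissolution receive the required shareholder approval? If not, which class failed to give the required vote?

Not approved — the Class II shares did not give the required vote.

Class I: 3/4 of 2757320 = 2067990; 2,067,990 required, 2,068,025 in favor — approved.
Class II: 3/4 of 4795410 = 3596557.50, rounded up to 3596558; 3,596,558 required, 3,595,110 in favor — not approved.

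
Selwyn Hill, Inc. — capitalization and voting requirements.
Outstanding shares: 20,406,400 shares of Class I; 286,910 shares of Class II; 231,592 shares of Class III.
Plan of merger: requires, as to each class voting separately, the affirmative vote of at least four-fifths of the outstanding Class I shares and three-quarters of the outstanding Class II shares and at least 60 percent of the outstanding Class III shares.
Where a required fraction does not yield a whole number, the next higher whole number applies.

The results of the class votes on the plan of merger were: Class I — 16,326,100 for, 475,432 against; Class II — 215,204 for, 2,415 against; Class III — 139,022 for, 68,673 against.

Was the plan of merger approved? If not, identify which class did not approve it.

Class I: 4/5 of 20406400 = 16325120; 16,325,120 required, 16,326,100 in favor — approved.
Class II: 3/4 of 286910 = 215182.50, rounded up to 215183; 215,183 required, 215,204 in favor — approved.
Class III: 3/5 of 231592 = 138955.20, rounded up to 138956; 138,956 required, 139,022 in favor — approved.

Approved — every class gave the required vote.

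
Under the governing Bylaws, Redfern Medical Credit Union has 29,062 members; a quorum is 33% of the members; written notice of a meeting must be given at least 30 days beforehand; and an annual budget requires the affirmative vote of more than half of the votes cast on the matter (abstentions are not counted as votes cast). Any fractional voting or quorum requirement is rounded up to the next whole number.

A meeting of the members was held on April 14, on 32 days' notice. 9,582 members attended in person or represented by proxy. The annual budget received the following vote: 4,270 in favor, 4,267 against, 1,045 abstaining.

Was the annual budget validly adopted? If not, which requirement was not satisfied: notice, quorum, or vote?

Invalid — quorum requirement not satisfied.

Notice: 32 days given; 30 required. Satisfied.
Quorum: 33% of 29,062 = 9,590.46, rounded up to 9,591; 9,582 present. Not satisfied.
Vote: requires a majority of the votes cast (9,582 − 1,045 abstaining = 8,537); a majority of 8537 is 4269, so 4,269 needed; 4,270 in favor. Satisfied.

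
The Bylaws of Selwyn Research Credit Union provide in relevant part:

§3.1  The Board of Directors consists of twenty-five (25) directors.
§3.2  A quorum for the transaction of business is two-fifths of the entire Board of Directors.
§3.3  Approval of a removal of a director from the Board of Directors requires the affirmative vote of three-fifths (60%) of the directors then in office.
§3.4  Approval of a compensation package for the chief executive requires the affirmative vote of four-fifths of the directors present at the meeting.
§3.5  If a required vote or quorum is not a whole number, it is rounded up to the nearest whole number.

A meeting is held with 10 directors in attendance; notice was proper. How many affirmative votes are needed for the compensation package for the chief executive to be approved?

8

The compensation package for the chief executive requires four-fifths of the directors present (10).
4/5 of 10 = 8.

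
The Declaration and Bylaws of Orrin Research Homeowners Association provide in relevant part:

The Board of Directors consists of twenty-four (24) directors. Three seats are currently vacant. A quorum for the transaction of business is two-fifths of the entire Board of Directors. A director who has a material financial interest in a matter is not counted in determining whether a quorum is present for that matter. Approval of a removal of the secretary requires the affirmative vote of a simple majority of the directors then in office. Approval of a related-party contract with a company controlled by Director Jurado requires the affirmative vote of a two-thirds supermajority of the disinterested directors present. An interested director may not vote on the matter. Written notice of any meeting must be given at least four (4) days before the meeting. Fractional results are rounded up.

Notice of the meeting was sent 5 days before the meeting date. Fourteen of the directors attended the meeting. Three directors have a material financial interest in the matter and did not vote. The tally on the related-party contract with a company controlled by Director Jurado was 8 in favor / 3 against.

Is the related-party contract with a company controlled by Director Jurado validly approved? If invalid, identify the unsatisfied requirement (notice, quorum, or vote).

Valid — all requirements satisfied.

Notice: 5 days given; 4 required (5 ≥ 4). Satisfied.
Quorum: 14 present, but the 3 interested directors do not count, leaving 11. Quorum is 10. Satisfied.
Vote: the related-party contract with a company controlled by Director Jurado requires two-thirds of the disinterested directors present (14 − 3 = 11). 2/3 of 11 = 7.33, rounded up to 8, so 8 affirmative votes are needed; 8 voted in favor. Satisfied.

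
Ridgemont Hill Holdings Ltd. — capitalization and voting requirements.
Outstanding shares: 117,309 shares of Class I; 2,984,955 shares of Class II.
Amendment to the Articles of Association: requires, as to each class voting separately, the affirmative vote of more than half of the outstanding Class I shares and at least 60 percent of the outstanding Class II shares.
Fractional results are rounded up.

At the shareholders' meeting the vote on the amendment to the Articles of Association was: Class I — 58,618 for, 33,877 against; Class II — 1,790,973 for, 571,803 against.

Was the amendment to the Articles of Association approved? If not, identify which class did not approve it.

Class I: a majority of 117309 is 58655; 58,655 required, 58,618 in favor — not approved.
Class II: 3/5 of 2984955 = 1790973; 1,790,973 required, 1,790,973 in favor — approved.

Not approved — the Class I shares did not give the required vote.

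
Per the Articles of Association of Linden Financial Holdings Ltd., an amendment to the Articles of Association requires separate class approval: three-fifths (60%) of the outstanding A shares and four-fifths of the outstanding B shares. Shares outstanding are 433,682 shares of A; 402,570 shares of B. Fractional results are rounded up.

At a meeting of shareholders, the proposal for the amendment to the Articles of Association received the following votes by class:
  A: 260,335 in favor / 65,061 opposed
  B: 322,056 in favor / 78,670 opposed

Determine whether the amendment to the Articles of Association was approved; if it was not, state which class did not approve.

A: 3/5 of 433682 = 260209.20, rounded up to 260210; 260,210 required, 260,335 in favor — approved.
B: 4/5 of 402570 = 322056; 322,056 required, 322,056 in favor — approved.

Approved — every class gave the required vote.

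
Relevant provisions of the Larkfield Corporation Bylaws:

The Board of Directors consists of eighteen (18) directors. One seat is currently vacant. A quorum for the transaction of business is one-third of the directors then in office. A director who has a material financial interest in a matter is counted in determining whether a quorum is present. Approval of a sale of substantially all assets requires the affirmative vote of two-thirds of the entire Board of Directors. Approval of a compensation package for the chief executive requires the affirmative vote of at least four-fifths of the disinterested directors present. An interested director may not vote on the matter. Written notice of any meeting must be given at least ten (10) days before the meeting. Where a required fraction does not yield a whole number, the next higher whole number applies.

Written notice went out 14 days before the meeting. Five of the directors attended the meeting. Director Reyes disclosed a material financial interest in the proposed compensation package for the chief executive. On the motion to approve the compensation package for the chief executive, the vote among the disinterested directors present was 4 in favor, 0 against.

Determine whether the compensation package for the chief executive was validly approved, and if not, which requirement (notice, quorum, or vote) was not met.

Notice: 14 days given; 10 required (14 ≥ 10). Satisfied.
Quorum: 5 present (interested directors count toward quorum); quorum is 6. Not satisfied.
Vote: the compensation package for the chief executive requires four-fifths of the disinterested directors present (5 − 1 = 4). 4/5 of 4 = 3.20, rounded up to 4, so 4 affirmative votes are needed; 4 voted in favor. Satisfied. (Moot — without a quorum no business can be validly transacted.)

Invalid — quorum requirement not satisfied.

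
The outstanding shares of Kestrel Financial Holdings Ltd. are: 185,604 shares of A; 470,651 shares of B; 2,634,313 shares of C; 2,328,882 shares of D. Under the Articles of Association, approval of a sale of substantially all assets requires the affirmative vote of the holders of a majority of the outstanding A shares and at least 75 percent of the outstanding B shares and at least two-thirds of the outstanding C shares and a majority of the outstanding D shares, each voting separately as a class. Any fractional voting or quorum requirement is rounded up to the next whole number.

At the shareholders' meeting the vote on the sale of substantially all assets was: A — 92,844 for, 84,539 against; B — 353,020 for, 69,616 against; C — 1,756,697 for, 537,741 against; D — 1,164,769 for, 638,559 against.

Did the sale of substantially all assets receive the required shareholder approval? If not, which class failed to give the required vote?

Approved — every class gave the required vote.

A: a majority of 185604 is 92803; 92,803 required, 92,844 in favor — approved.
B: 3/4 of 470651 = 352988.25, rounded up to 352989; 352,989 required, 353,020 in favor — approved.
C: 2/3 of 2634313 = 1756208.67, rounded up to 1756209; 1,756,209 required, 1,756,697 in favor — approved.
D: a majority of 2328882 is 1164442; 1,164,442 required, 1,164,769 in favor — approved.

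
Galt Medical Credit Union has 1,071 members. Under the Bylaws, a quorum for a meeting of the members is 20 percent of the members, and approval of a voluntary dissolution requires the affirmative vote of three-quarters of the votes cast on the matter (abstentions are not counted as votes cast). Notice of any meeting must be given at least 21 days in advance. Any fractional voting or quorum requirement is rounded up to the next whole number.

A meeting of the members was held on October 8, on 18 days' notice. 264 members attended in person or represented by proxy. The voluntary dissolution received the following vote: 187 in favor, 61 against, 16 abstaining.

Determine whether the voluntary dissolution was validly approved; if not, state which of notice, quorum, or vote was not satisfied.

Invalid — notice requirement not satisfied.

Notice: 18 days given; 21 required. Not satisfied.
Quorum: 20% of 1,071 = 214.20, rounded up to 215; 264 present. Satisfied.
Vote: requires three-fourths of the votes cast (264 − 16 abstaining = 248); 3/4 of 248 = 186, so 186 needed; 187 in favor. Satisfied.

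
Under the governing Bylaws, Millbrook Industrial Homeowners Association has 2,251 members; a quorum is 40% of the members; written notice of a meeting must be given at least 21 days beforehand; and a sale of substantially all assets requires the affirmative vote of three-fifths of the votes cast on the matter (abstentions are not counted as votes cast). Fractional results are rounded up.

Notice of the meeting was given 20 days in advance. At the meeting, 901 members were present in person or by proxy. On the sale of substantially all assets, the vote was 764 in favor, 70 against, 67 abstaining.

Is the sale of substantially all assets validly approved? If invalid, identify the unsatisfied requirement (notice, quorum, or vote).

Notice: 20 days given; 21 required. Not satisfied.
Quorum: 40% of 2,251 = 900.40, rounded up to 901; 901 present. Satisfied.
Vote: requires three-fifths of the votes cast (901 − 67 abstaining = 834); 3/5 of 834 = 500.40, rounded up to 501, so 501 needed; 764 in favor. Satisfied.

Invalid — notice requirement not satisfied.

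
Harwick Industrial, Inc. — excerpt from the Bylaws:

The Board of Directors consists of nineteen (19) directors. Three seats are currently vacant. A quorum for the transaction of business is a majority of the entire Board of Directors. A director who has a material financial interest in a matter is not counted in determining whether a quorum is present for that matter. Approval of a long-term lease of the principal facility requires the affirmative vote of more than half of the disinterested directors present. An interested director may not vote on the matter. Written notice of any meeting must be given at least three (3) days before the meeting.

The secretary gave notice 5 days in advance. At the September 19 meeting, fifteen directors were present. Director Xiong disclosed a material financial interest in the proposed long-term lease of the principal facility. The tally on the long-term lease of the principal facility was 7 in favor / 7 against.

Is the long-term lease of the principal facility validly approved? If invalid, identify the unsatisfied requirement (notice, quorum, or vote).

Invalid — vote requirement not satisfied.

Notice: 5 days given; 3 required (5 ≥ 3). Satisfied.
Quorum: 15 present, but the 1 interested director does not count, leaving 14. Quorum is 10. Satisfied.
Vote: the long-term lease of the principal facility requires a majority of the disinterested directors present (15 − 1 = 14). A majority of 14 is 8, so 8 affirmative votes are needed; 7 voted in favor. Not satisfied.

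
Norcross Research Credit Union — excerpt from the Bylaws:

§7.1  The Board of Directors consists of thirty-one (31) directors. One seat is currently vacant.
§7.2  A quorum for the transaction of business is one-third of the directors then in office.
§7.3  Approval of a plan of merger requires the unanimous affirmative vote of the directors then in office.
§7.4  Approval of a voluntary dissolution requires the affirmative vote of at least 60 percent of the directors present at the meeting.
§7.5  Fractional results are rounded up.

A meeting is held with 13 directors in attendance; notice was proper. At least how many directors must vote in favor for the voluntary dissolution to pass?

The voluntary dissolution requires three-fifths of the directors present (13).
3/5 of 13 = 7.80, rounded up to 8.

8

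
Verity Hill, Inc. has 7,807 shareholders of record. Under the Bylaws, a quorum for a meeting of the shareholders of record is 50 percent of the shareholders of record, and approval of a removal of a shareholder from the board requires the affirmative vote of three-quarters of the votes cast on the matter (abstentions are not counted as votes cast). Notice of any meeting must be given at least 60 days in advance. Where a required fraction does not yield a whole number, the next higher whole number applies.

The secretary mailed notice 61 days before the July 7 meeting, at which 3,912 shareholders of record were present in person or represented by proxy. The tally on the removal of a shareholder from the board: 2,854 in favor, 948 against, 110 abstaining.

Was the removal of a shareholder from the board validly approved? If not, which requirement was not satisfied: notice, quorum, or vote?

Notice: 61 days given; 60 required. Satisfied.
Quorum: 50% of 7,807 = 3,903.50, rounded up to 3,904; 3,912 present. Satisfied.
Vote: requires three-fourths of the votes cast (3,912 − 110 abstaining = 3,802); 3/4 of 3802 = 2851.50, rounded up to 2852, so 2,852 needed; 2,854 in favor. Satisfied.

Valid — all requirements satisfied.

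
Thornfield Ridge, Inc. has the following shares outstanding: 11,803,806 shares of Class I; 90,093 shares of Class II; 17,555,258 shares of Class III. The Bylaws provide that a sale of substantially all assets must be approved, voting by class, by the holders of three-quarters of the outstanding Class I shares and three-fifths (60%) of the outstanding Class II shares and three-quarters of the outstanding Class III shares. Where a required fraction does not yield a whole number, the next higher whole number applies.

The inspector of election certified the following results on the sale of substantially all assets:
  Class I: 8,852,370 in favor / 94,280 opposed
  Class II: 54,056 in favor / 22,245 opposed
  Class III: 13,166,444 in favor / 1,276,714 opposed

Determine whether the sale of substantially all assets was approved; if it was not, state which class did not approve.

Class I: 3/4 of 11803806 = 8852854.50, rounded up to 8852855; 8,852,855 required, 8,852,370 in favor — not approved.
Class II: 3/5 of 90093 = 54055.80, rounded up to 54056; 54,056 required, 54,056 in favor — approved.
Class III: 3/4 of 17555258 = 13166443.50, rounded up to 13166444; 13,166,444 required, 13,166,444 in favor — approved.

Not approved — the Class I shares did not give the required vote.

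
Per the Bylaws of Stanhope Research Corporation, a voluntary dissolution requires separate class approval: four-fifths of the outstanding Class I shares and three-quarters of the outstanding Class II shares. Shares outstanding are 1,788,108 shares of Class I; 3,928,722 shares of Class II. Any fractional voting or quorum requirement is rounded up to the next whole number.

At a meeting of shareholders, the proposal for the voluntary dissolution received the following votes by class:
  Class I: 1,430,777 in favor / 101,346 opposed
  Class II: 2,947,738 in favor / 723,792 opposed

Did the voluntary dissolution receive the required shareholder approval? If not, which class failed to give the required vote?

Approved — every class gave the required vote.

Class I: 4/5 of 1788108 = 1430486.40, rounded up to 1430487; 1,430,487 required, 1,430,777 in favor — approved.
Class II: 3/4 of 3928722 = 2946541.50, rounded up to 2946542; 2,946,542 required, 2,947,738 in favor — approved.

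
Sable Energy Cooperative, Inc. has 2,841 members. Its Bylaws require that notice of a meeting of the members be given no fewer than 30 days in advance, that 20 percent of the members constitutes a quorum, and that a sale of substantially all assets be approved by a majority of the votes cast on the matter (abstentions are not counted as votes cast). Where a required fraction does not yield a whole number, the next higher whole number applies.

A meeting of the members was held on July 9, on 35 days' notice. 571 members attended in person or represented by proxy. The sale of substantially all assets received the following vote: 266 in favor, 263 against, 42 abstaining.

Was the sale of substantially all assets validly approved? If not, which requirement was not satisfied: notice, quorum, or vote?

Valid — all requirements satisfied.

Notice: 35 days given; 30 required. Satisfied.
Quorum: 20% of 2,841 = 568.20, rounded up to 569; 571 present. Satisfied.
Vote: requires a majority of the votes cast (571 − 42 abstaining = 529); a majority of 529 is 265, so 265 needed; 266 in favor. Satisfied.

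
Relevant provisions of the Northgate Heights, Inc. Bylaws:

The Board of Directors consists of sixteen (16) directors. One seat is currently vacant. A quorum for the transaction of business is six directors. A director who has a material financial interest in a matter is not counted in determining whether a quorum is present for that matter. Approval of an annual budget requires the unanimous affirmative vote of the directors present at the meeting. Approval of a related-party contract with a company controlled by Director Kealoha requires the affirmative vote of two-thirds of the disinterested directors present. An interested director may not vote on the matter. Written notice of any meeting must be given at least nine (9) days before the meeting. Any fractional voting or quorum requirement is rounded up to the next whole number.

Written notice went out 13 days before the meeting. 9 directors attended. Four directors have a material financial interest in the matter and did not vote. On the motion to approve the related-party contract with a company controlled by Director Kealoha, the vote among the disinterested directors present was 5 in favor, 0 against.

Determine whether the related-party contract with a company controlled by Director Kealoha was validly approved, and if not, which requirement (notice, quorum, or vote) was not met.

Notice: 13 days given; 9 required (13 ≥ 9). Satisfied.
Quorum: 9 present, but the 4 interested directors do not count, leaving 5. Quorum is 6. Not satisfied.
Vote: the related-party contract with a company controlled by Director Kealoha requires two-thirds of the disinterested directors present (9 − 4 = 5). 2/3 of 5 = 3.33, rounded up to 4, so 4 affirmative votes are needed; 5 voted in favor. Satisfied. (Moot — without a quorum no business can be validly transacted.)

Invalid — quorum requirement not satisfied.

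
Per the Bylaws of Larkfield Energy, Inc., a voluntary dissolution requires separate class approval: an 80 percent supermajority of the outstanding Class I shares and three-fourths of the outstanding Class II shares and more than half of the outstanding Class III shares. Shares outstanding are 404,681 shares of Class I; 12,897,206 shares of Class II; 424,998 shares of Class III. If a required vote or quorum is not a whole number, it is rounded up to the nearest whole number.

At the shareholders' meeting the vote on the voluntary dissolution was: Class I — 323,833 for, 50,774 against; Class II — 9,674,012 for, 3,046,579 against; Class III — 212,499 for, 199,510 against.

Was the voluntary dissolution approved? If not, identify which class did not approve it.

Class I: 4/5 of 404681 = 323744.80, rounded up to 323745; 323,745 required, 323,833 in favor — approved.
Class II: 3/4 of 12897206 = 9672904.50, rounded up to 9672905; 9,672,905 required, 9,674,012 in favor — approved.
Class III: a majority of 424998 is 212500; 212,500 required, 212,499 in favor — not approved.

Not approved — the Class III shares did not give the required vote.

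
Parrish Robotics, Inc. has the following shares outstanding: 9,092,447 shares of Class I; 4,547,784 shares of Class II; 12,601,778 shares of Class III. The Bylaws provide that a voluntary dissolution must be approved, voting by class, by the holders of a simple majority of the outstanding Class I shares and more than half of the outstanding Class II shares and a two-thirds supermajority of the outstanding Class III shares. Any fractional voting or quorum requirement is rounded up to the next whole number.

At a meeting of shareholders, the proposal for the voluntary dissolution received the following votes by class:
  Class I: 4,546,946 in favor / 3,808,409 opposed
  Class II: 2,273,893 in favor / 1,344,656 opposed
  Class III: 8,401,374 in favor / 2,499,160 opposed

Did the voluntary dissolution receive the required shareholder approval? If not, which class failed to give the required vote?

Approved — every class gave the required vote.

Class I: a majority of 9092447 is 4546224; 4,546,224 required, 4,546,946 in favor — approved.
Class II: a majority of 4547784 is 2273893; 2,273,893 required, 2,273,893 in favor — approved.
Class III: 2/3 of 12601778 = 8401185.33, rounded up to 8401186; 8,401,186 required, 8,401,374 in favor — approved.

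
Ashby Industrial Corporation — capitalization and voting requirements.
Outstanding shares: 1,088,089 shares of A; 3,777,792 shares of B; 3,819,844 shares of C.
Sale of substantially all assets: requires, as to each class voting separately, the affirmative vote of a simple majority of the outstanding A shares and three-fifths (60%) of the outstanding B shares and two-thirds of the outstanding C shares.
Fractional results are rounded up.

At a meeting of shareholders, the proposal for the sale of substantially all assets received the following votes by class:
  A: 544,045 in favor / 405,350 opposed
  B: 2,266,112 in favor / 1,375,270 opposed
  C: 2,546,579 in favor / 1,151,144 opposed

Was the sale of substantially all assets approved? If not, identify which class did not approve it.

Not approved — the B shares did not give the required vote.

A: a majority of 1088089 is 544045; 544,045 required, 544,045 in favor — approved.
B: 3/5 of 3777792 = 2266675.20, rounded up to 2266676; 2,266,676 required, 2,266,112 in favor — not approved.
C: 2/3 of 3819844 = 2546562.67, rounded up to 2546563; 2,546,563 required, 2,546,579 in favor — approved.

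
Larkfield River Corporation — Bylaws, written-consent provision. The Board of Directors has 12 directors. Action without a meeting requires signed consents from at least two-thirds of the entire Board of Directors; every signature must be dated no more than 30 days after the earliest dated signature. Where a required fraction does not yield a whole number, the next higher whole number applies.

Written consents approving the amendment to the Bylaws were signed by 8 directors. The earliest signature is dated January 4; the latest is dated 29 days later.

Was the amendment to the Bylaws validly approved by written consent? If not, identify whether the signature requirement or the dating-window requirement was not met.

Signatures required: at least two-thirds of 12 — 2/3 of 12 = 8, so 8 needed; 8 signed. Sufficient.
Dating window: the latest signature is 29 days after the earliest; the limit is 30 days. Within the window.

Effective — both the signature and dating-window requirements are satisfied.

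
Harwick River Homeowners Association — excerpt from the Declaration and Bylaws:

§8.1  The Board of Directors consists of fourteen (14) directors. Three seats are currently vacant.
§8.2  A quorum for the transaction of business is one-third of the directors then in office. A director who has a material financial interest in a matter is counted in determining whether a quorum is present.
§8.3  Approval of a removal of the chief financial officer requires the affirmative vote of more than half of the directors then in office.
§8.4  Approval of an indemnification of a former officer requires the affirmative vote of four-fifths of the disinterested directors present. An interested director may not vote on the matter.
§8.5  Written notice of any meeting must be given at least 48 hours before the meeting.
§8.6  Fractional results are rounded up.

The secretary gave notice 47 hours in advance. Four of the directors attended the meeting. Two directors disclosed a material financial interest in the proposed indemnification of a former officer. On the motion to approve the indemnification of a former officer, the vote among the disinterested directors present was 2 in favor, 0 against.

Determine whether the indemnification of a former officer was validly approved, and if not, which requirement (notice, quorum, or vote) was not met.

Invalid — notice requirement not satisfied.

Notice: 47 hours given; 48 required (47 < 48). Not satisfied.
Quorum: 4 present (interested directors count toward quorum); quorum is 4. Satisfied.
Vote: the indemnification of a former officer requires four-fifths of the disinterested directors present (4 − 2 = 2). 4/5 of 2 = 1.60, rounded up to 2, so 2 affirmative votes are needed; 2 voted in favor. Satisfied.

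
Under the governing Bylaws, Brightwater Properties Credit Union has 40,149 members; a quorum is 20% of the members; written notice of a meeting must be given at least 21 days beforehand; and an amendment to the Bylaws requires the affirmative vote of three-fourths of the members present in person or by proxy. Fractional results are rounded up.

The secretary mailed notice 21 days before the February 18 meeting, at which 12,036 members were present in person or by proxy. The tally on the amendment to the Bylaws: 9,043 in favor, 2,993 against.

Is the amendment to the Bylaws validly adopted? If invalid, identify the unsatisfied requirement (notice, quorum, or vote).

Notice: 21 days given; 21 required. Satisfied.
Quorum: 20% of 40,149 = 8,029.80, rounded up to 8,030; 12,036 present. Satisfied.
Vote: requires three-fourths of those present (12,036); 3/4 of 12036 = 9027, so 9,027 needed; 9,043 in favor. Satisfied.

Valid — all requirements satisfied.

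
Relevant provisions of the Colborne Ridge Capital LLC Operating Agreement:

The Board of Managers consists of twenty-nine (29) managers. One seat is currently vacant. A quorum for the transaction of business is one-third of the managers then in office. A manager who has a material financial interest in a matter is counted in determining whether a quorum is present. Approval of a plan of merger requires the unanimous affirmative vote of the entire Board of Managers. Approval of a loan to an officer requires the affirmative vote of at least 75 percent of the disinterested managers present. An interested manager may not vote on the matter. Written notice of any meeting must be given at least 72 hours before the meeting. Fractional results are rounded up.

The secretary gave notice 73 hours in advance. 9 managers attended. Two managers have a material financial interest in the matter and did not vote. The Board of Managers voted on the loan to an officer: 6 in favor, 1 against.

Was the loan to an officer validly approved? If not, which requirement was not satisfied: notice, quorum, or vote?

Notice: 73 hours given; 72 required (73 ≥ 72). Satisfied.
Quorum: 9 present (interested managers count toward quorum); quorum is 10. Not satisfied.
Vote: the loan to an officer requires three-fourths of the disinterested managers present (9 − 2 = 7). 3/4 of 7 = 5.25, rounded up to 6, so 6 affirmative votes are needed; 6 voted in favor. Satisfied. (Moot — without a quorum no business can be validly transacted.)

Invalid — quorum requirement not satisfied.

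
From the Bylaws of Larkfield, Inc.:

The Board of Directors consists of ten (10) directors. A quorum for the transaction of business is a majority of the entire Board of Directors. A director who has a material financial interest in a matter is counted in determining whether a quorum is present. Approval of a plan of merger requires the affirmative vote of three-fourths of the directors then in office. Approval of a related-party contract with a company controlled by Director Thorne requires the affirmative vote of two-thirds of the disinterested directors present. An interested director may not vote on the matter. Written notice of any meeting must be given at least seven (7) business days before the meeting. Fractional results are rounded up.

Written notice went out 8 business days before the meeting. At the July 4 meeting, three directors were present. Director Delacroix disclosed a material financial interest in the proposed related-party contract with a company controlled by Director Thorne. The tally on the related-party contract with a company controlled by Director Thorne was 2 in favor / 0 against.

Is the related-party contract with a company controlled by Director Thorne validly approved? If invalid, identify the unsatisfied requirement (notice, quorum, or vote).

Invalid — quorum requirement not satisfied.

Notice: 8 business days given; 7 required (8 ≥ 7). Satisfied.
Quorum: 3 present (interested directors count toward quorum); quorum is 6. Not satisfied.
Vote: the related-party contract with a company controlled by Director Thorne requires two-thirds of the disinterested directors present (3 − 1 = 2). 2/3 of 2 = 1.33, rounded up to 2, so 2 affirmative votes are needed; 2 voted in favor. Satisfied. (Moot — without a quorum no business can be validly transacted.)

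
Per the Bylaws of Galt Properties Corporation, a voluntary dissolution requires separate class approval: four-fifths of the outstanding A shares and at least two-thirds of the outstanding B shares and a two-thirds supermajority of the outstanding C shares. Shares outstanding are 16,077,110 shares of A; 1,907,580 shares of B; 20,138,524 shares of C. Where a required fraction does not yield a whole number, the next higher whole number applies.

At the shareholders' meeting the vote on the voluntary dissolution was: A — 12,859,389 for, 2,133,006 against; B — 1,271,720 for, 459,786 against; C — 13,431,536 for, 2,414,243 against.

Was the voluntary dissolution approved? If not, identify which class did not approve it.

Not approved — the A shares did not give the required vote.

A: 4/5 of 16077110 = 12861688; 12,861,688 required, 12,859,389 in favor — not approved.
B: 2/3 of 1907580 = 1271720; 1,271,720 required, 1,271,720 in favor — approved.
C: 2/3 of 20138524 = 13425682.67, rounded up to 13425683; 13,425,683 required, 13,431,536 in favor — approved.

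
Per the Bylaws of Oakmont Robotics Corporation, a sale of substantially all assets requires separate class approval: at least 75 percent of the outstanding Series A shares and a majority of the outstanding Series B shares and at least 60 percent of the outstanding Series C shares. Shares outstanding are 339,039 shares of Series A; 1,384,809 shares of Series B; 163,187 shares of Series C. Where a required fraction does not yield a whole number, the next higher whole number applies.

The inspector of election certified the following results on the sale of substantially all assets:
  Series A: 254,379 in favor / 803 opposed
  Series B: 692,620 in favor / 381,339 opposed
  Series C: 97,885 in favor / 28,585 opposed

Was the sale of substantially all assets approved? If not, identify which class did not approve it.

Series A: 3/4 of 339039 = 254279.25, rounded up to 254280; 254,280 required, 254,379 in favor — approved.
Series B: a majority of 1384809 is 692405; 692,405 required, 692,620 in favor — approved.
Series C: 3/5 of 163187 = 97912.20, rounded up to 97913; 97,913 required, 97,885 in favor — not approved.

Not approved — the Series C shares did not give the required vote.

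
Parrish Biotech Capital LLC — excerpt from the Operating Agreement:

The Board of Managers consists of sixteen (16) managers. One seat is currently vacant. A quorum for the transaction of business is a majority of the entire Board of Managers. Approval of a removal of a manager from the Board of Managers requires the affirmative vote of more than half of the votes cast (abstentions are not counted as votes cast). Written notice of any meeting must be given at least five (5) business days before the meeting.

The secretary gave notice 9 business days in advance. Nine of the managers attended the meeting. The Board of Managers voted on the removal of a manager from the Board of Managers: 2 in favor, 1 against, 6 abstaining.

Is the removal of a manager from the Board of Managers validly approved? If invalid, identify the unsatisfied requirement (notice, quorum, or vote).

Notice: 9 business days given; 5 required (9 ≥ 5). Satisfied.
Quorum: 9 present; quorum is 9. Satisfied.
Vote: the removal of a manager from the Board of Managers requires a majority of the votes cast (9 present − 6 abstaining = 3). A majority of 3 is 2, so 2 affirmative votes are needed; 2 voted in favor. Satisfied.

Valid — all requirements satisfied.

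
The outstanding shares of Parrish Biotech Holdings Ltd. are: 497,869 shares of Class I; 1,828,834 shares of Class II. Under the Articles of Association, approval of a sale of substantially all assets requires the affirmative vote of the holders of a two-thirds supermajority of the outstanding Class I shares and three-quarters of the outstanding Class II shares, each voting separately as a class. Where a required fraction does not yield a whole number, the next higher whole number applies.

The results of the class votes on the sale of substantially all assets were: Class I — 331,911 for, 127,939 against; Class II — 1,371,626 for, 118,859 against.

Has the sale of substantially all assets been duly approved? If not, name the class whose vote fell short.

Not approved — the Class I shares did not give the required vote.

Class I: 2/3 of 497869 = 331912.67, rounded up to 331913; 331,913 required, 331,911 in favor — not approved.
Class II: 3/4 of 1828834 = 1371625.50, rounded up to 1371626; 1,371,626 required, 1,371,626 in favor — approved.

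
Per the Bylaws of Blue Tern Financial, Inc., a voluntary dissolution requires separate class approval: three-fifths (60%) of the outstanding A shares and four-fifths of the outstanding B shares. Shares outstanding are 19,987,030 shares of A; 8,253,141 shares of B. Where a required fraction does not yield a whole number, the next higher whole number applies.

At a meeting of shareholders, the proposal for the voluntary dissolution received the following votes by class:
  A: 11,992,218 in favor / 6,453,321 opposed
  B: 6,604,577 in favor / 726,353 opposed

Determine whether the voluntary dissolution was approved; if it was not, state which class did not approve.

A: 3/5 of 19987030 = 11992218; 11,992,218 required, 11,992,218 in favor — approved.
B: 4/5 of 8253141 = 6602512.80, rounded up to 6602513; 6,602,513 required, 6,604,577 in favor — approved.

Approved — every class gave the required vote.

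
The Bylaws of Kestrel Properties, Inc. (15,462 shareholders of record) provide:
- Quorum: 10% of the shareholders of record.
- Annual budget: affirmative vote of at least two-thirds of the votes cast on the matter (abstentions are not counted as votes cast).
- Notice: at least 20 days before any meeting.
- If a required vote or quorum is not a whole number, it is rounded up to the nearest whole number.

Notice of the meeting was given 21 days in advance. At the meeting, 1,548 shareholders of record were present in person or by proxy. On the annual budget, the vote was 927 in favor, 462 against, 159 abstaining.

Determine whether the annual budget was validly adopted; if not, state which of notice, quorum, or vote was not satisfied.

Valid — all requirements satisfied.

Notice: 21 days given; 20 required. Satisfied.
Quorum: 10% of 15,462 = 1,546.20, rounded up to 1,547; 1,548 present. Satisfied.
Vote: requires two-thirds of the votes cast (1,548 − 159 abstaining = 1,389); 2/3 of 1389 = 926, so 926 needed; 927 in favor. Satisfied.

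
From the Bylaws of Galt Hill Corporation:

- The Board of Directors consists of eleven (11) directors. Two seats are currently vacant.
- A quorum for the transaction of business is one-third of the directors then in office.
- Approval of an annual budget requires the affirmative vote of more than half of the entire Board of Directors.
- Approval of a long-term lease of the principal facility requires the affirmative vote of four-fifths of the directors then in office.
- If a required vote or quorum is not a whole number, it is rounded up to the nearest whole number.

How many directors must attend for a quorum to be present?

3

1/3 of 9 = 3.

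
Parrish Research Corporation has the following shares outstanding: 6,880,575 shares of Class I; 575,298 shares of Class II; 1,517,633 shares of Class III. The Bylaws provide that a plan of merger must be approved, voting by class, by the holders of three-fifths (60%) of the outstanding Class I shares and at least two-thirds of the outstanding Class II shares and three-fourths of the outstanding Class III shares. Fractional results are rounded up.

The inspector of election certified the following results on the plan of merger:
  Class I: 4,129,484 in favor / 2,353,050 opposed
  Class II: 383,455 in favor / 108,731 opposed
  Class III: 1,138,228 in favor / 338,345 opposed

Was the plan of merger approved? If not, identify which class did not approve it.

Not approved — the Class II shares did not give the required vote.

Class I: 3/5 of 6880575 = 4128345; 4,128,345 required, 4,129,484 in favor — approved.
Class II: 2/3 of 575298 = 383532; 383,532 required, 383,455 in favor — not approved.
Class III: 3/4 of 1517633 = 1138224.75, rounded up to 1138225; 1,138,225 required, 1,138,228 in favor — approved.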